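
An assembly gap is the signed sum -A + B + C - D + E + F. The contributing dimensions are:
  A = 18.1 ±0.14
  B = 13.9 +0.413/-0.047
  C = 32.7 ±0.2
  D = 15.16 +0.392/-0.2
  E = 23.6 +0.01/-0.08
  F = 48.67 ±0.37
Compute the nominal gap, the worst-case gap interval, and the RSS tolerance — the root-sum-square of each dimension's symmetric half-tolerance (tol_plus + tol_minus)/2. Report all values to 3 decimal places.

nominal=85.610 wc=[84.381,86.943] rss=0.582

Stack each dimension's contribution:
  -A: nom -18.100 → Σnom=-18.100; wc +0.140/-0.140 → slack +0.140/-0.140; half-tol=0.140, Σhalf²=0.019600
  +B: nom +13.900 → Σnom=-4.200; wc +0.413/-0.047 → slack +0.553/-0.187; half-tol=0.230, Σhalf²=0.072500
  +C: nom +32.700 → Σnom=28.500; wc +0.200/-0.200 → slack +0.753/-0.387; half-tol=0.200, Σhalf²=0.112500
  -D: nom -15.160 → Σnom=13.340; wc +0.200/-0.392 → slack +0.953/-0.779; half-tol=0.296, Σhalf²=0.200116
  +E: nom +23.600 → Σnom=36.940; wc +0.010/-0.080 → slack +0.963/-0.859; half-tol=0.045, Σhalf²=0.202141
  +F: nom +48.670 → Σnom=85.610; wc +0.370/-0.370 → slack +1.333/-1.229; half-tol=0.370, Σhalf²=0.339041
Nominal = 85.610. Worst-case = [85.610 - 1.229, 85.610 + 1.333] = [84.381, 86.943]. RSS = √0.339041 = 0.582.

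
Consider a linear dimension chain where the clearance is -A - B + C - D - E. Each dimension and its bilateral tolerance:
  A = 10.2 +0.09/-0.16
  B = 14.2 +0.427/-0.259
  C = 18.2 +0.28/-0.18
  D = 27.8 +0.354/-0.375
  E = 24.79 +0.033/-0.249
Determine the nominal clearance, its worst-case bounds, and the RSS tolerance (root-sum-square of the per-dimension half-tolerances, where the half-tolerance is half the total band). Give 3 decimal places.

Stack each dimension's contribution:
  -A: nom -10.200 → Σnom=-10.200; wc +0.160/-0.090 → slack +0.160/-0.090; half-tol=0.125, Σhalf²=0.015625
  -B: nom -14.200 → Σnom=-24.400; wc +0.259/-0.427 → slack +0.419/-0.517; half-tol=0.343, Σhalf²=0.133274
  +C: nom +18.200 → Σnom=-6.200; wc +0.280/-0.180 → slack +0.699/-0.697; half-tol=0.230, Σhalf²=0.186174
  -D: nom -27.800 → Σnom=-34.000; wc +0.375/-0.354 → slack +1.074/-1.051; half-tol=0.364, Σhalf²=0.319034
  -E: nom -24.790 → Σnom=-58.790; wc +0.249/-0.033 → slack +1.323/-1.084; half-tol=0.141, Σhalf²=0.338915
Nominal = -58.790. Worst-case = [-58.790 - 1.084, -58.790 + 1.323] = [-59.874, -57.467]. RSS = √0.338915 = 0.582.

nominal=-58.790 wc=[-59.874,-57.467] rss=0.582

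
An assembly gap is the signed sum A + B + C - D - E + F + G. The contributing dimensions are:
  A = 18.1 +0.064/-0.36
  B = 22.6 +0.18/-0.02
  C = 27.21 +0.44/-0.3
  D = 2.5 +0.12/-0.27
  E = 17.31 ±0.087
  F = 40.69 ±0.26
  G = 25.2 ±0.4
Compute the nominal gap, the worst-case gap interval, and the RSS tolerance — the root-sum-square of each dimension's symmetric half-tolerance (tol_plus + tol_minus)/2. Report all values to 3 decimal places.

Stack each dimension's contribution:
  +A: nom +18.100 → Σnom=18.100; wc +0.064/-0.360 → slack +0.064/-0.360; half-tol=0.212, Σhalf²=0.044944
  +B: nom +22.600 → Σnom=40.700; wc +0.180/-0.020 → slack +0.244/-0.380; half-tol=0.100, Σhalf²=0.054944
  +C: nom +27.210 → Σnom=67.910; wc +0.440/-0.300 → slack +0.684/-0.680; half-tol=0.370, Σhalf²=0.191844
  -D: nom -2.500 → Σnom=65.410; wc +0.270/-0.120 → slack +0.954/-0.800; half-tol=0.195, Σhalf²=0.229869
  -E: nom -17.310 → Σnom=48.100; wc +0.087/-0.087 → slack +1.041/-0.887; half-tol=0.087, Σhalf²=0.237438
  +F: nom +40.690 → Σnom=88.790; wc +0.260/-0.260 → slack +1.301/-1.147; half-tol=0.260, Σhalf²=0.305038
  +G: nom +25.200 → Σnom=113.990; wc +0.400/-0.400 → slack +1.701/-1.547; half-tol=0.400, Σhalf²=0.465038
Nominal = 113.990. Worst-case = [113.990 - 1.547, 113.990 + 1.701] = [112.443, 115.691]. RSS = √0.465038 = 0.682.

nominal=113.990 wc=[112.443,115.691] rss=0.682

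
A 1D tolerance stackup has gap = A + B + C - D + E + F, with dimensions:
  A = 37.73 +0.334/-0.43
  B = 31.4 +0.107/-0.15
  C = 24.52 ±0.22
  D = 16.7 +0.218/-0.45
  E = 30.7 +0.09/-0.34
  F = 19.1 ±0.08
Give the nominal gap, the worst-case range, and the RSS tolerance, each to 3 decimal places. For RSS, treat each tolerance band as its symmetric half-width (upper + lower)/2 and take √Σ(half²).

nominal=126.750 wc=[125.312,128.031] rss=0.612

Stack each dimension's contribution:
  +A: nom +37.730 → Σnom=37.730; wc +0.334/-0.430 → slack +0.334/-0.430; half-tol=0.382, Σhalf²=0.145924
  +B: nom +31.400 → Σnom=69.130; wc +0.107/-0.150 → slack +0.441/-0.580; half-tol=0.129, Σhalf²=0.162436
  +C: nom +24.520 → Σnom=93.650; wc +0.220/-0.220 → slack +0.661/-0.800; half-tol=0.220, Σhalf²=0.210836
  -D: nom -16.700 → Σnom=76.950; wc +0.450/-0.218 → slack +1.111/-1.018; half-tol=0.334, Σhalf²=0.322392
  +E: nom +30.700 → Σnom=107.650; wc +0.090/-0.340 → slack +1.201/-1.358; half-tol=0.215, Σhalf²=0.368617
  +F: nom +19.100 → Σnom=126.750; wc +0.080/-0.080 → slack +1.281/-1.438; half-tol=0.080, Σhalf²=0.375017
Nominal = 126.750. Worst-case = [126.750 - 1.438, 126.750 + 1.281] = [125.312, 128.031]. RSS = √0.375017 = 0.612.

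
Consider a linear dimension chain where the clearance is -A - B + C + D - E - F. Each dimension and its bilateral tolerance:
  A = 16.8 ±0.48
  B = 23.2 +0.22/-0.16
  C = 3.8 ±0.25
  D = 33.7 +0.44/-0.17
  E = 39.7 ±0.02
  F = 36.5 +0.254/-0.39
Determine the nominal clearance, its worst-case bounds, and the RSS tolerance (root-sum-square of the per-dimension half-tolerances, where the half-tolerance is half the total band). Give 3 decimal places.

nominal=-78.700 wc=[-80.094,-76.960] rss=0.725

Stack each dimension's contribution:
  -A: nom -16.800 → Σnom=-16.800; wc +0.480/-0.480 → slack +0.480/-0.480; half-tol=0.480, Σhalf²=0.230400
  -B: nom -23.200 → Σnom=-40.000; wc +0.160/-0.220 → slack +0.640/-0.700; half-tol=0.190, Σhalf²=0.266500
  +C: nom +3.800 → Σnom=-36.200; wc +0.250/-0.250 → slack +0.890/-0.950; half-tol=0.250, Σhalf²=0.329000
  +D: nom +33.700 → Σnom=-2.500; wc +0.440/-0.170 → slack +1.330/-1.120; half-tol=0.305, Σhalf²=0.422025
  -E: nom -39.700 → Σnom=-42.200; wc +0.020/-0.020 → slack +1.350/-1.140; half-tol=0.020, Σhalf²=0.422425
  -F: nom -36.500 → Σnom=-78.700; wc +0.390/-0.254 → slack +1.740/-1.394; half-tol=0.322, Σhalf²=0.526109
Nominal = -78.700. Worst-case = [-78.700 - 1.394, -78.700 + 1.740] = [-80.094, -76.960]. RSS = √0.526109 = 0.725.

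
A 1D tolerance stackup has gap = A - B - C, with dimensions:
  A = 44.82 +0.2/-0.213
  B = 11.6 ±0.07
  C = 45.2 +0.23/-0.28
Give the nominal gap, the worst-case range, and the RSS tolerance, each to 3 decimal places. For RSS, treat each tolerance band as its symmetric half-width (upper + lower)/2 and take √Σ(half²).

Stack each dimension's contribution:
  +A: nom +44.820 → Σnom=44.820; wc +0.200/-0.213 → slack +0.200/-0.213; half-tol=0.207, Σhalf²=0.042642
  -B: nom -11.600 → Σnom=33.220; wc +0.070/-0.070 → slack +0.270/-0.283; half-tol=0.070, Σhalf²=0.047542
  -C: nom -45.200 → Σnom=-11.980; wc +0.280/-0.230 → slack +0.550/-0.513; half-tol=0.255, Σhalf²=0.112567
Nominal = -11.980. Worst-case = [-11.980 - 0.513, -11.980 + 0.550] = [-12.493, -11.430]. RSS = √0.112567 = 0.336.

nominal=-11.980 wc=[-12.493,-11.430] rss=0.336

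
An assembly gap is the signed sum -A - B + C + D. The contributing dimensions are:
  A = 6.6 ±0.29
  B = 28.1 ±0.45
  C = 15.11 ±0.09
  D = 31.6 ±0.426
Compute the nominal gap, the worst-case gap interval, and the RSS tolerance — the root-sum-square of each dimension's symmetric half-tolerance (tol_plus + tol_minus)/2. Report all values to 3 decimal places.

Stack each dimension's contribution:
  -A: nom -6.600 → Σnom=-6.600; wc +0.290/-0.290 → slack +0.290/-0.290; half-tol=0.290, Σhalf²=0.084100
  -B: nom -28.100 → Σnom=-34.700; wc +0.450/-0.450 → slack +0.740/-0.740; half-tol=0.450, Σhalf²=0.286600
  +C: nom +15.110 → Σnom=-19.590; wc +0.090/-0.090 → slack +0.830/-0.830; half-tol=0.090, Σhalf²=0.294700
  +D: nom +31.600 → Σnom=12.010; wc +0.426/-0.426 → slack +1.256/-1.256; half-tol=0.426, Σhalf²=0.476176
Nominal = 12.010. Worst-case = [12.010 - 1.256, 12.010 + 1.256] = [10.754, 13.266]. RSS = √0.476176 = 0.690.

nominal=12.010 wc=[10.754,13.266] rss=0.690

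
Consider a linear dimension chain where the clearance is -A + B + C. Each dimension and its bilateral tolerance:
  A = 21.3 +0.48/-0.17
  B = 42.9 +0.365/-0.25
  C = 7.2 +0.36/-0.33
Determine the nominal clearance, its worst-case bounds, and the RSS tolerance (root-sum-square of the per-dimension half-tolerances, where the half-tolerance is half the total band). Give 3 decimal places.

Stack each dimension's contribution:
  -A: nom -21.300 → Σnom=-21.300; wc +0.170/-0.480 → slack +0.170/-0.480; half-tol=0.325, Σhalf²=0.105625
  +B: nom +42.900 → Σnom=21.600; wc +0.365/-0.250 → slack +0.535/-0.730; half-tol=0.307, Σhalf²=0.200181
  +C: nom +7.200 → Σnom=28.800; wc +0.360/-0.330 → slack +0.895/-1.060; half-tol=0.345, Σhalf²=0.319206
Nominal = 28.800. Worst-case = [28.800 - 1.060, 28.800 + 0.895] = [27.740, 29.695]. RSS = √0.319206 = 0.565.

nominal=28.800 wc=[27.740,29.695] rss=0.565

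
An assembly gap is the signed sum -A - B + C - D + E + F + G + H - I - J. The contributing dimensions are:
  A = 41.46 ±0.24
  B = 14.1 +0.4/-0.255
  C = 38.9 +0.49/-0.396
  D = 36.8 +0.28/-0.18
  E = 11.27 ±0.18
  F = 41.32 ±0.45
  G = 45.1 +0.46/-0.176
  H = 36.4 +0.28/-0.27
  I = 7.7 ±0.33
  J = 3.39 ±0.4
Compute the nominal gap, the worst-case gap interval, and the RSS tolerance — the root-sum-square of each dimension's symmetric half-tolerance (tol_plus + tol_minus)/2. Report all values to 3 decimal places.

Stack each dimension's contribution:
  -A: nom -41.460 → Σnom=-41.460; wc +0.240/-0.240 → slack +0.240/-0.240; half-tol=0.240, Σhalf²=0.057600
  -B: nom -14.100 → Σnom=-55.560; wc +0.255/-0.400 → slack +0.495/-0.640; half-tol=0.328, Σhalf²=0.164856
  +C: nom +38.900 → Σnom=-16.660; wc +0.490/-0.396 → slack +0.985/-1.036; half-tol=0.443, Σhalf²=0.361105
  -D: nom -36.800 → Σnom=-53.460; wc +0.180/-0.280 → slack +1.165/-1.316; half-tol=0.230, Σhalf²=0.414005
  +E: nom +11.270 → Σnom=-42.190; wc +0.180/-0.180 → slack +1.345/-1.496; half-tol=0.180, Σhalf²=0.446405
  +F: nom +41.320 → Σnom=-0.870; wc +0.450/-0.450 → slack +1.795/-1.946; half-tol=0.450, Σhalf²=0.648905
  +G: nom +45.100 → Σnom=44.230; wc +0.460/-0.176 → slack +2.255/-2.122; half-tol=0.318, Σhalf²=0.750029
  +H: nom +36.400 → Σnom=80.630; wc +0.280/-0.270 → slack +2.535/-2.392; half-tol=0.275, Σhalf²=0.825654
  -I: nom -7.700 → Σnom=72.930; wc +0.330/-0.330 → slack +2.865/-2.722; half-tol=0.330, Σhalf²=0.934554
  -J: nom -3.390 → Σnom=69.540; wc +0.400/-0.400 → slack +3.265/-3.122; half-tol=0.400, Σhalf²=1.094554
Nominal = 69.540. Worst-case = [69.540 - 3.122, 69.540 + 3.265] = [66.418, 72.805]. RSS = √1.094554 = 1.046.

nominal=69.540 wc=[66.418,72.805] rss=1.046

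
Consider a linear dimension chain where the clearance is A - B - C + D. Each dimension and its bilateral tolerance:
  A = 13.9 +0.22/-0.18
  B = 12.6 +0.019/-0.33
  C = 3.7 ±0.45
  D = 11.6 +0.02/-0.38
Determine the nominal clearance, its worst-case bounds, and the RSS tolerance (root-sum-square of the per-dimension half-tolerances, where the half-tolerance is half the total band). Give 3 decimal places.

Stack each dimension's contribution:
  +A: nom +13.900 → Σnom=13.900; wc +0.220/-0.180 → slack +0.220/-0.180; half-tol=0.200, Σhalf²=0.040000
  -B: nom -12.600 → Σnom=1.300; wc +0.330/-0.019 → slack +0.550/-0.199; half-tol=0.175, Σhalf²=0.070450
  -C: nom -3.700 → Σnom=-2.400; wc +0.450/-0.450 → slack +1.000/-0.649; half-tol=0.450, Σhalf²=0.272950
  +D: nom +11.600 → Σnom=9.200; wc +0.020/-0.380 → slack +1.020/-1.029; half-tol=0.200, Σhalf²=0.312950
Nominal = 9.200. Worst-case = [9.200 - 1.029, 9.200 + 1.020] = [8.171, 10.220]. RSS = √0.312950 = 0.559.

nominal=9.200 wc=[8.171,10.220] rss=0.559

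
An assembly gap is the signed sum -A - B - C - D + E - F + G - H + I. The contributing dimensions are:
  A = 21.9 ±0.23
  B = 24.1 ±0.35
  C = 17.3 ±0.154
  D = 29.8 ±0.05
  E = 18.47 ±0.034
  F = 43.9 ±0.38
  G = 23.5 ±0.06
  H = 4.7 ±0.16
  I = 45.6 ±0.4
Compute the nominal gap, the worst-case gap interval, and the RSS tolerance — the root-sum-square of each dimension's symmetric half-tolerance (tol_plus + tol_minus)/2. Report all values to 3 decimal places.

Stack each dimension's contribution:
  -A: nom -21.900 → Σnom=-21.900; wc +0.230/-0.230 → slack +0.230/-0.230; half-tol=0.230, Σhalf²=0.052900
  -B: nom -24.100 → Σnom=-46.000; wc +0.350/-0.350 → slack +0.580/-0.580; half-tol=0.350, Σhalf²=0.175400
  -C: nom -17.300 → Σnom=-63.300; wc +0.154/-0.154 → slack +0.734/-0.734; half-tol=0.154, Σhalf²=0.199116
  -D: nom -29.800 → Σnom=-93.100; wc +0.050/-0.050 → slack +0.784/-0.784; half-tol=0.050, Σhalf²=0.201616
  +E: nom +18.470 → Σnom=-74.630; wc +0.034/-0.034 → slack +0.818/-0.818; half-tol=0.034, Σhalf²=0.202772
  -F: nom -43.900 → Σnom=-118.530; wc +0.380/-0.380 → slack +1.198/-1.198; half-tol=0.380, Σhalf²=0.347172
  +G: nom +23.500 → Σnom=-95.030; wc +0.060/-0.060 → slack +1.258/-1.258; half-tol=0.060, Σhalf²=0.350772
  -H: nom -4.700 → Σnom=-99.730; wc +0.160/-0.160 → slack +1.418/-1.418; half-tol=0.160, Σhalf²=0.376372
  +I: nom +45.600 → Σnom=-54.130; wc +0.400/-0.400 → slack +1.818/-1.818; half-tol=0.400, Σhalf²=0.536372
Nominal = -54.130. Worst-case = [-54.130 - 1.818, -54.130 + 1.818] = [-55.948, -52.312]. RSS = √0.536372 = 0.732.

nominal=-54.130 wc=[-55.948,-52.312] rss=0.732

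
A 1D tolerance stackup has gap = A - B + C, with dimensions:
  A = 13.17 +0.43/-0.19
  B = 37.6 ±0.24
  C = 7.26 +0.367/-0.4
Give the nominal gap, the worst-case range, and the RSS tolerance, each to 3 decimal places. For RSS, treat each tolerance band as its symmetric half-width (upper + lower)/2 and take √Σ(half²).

nominal=-17.170 wc=[-18.000,-16.133] rss=0.548

Stack each dimension's contribution:
  +A: nom +13.170 → Σnom=13.170; wc +0.430/-0.190 → slack +0.430/-0.190; half-tol=0.310, Σhalf²=0.096100
  -B: nom -37.600 → Σnom=-24.430; wc +0.240/-0.240 → slack +0.670/-0.430; half-tol=0.240, Σhalf²=0.153700
  +C: nom +7.260 → Σnom=-17.170; wc +0.367/-0.400 → slack +1.037/-0.830; half-tol=0.384, Σhalf²=0.300772
Nominal = -17.170. Worst-case = [-17.170 - 0.830, -17.170 + 1.037] = [-18.000, -16.133]. RSS = √0.300772 = 0.548.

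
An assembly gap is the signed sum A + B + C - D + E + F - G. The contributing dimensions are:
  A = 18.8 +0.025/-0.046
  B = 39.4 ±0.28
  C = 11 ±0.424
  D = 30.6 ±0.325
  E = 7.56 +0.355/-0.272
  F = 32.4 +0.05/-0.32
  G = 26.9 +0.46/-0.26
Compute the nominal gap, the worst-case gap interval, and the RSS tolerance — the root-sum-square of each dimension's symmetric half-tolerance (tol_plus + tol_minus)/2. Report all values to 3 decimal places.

nominal=51.660 wc=[49.533,53.379] rss=0.792

Stack each dimension's contribution:
  +A: nom +18.800 → Σnom=18.800; wc +0.025/-0.046 → slack +0.025/-0.046; half-tol=0.036, Σhalf²=0.001260
  +B: nom +39.400 → Σnom=58.200; wc +0.280/-0.280 → slack +0.305/-0.326; half-tol=0.280, Σhalf²=0.079660
  +C: nom +11.000 → Σnom=69.200; wc +0.424/-0.424 → slack +0.729/-0.750; half-tol=0.424, Σhalf²=0.259436
  -D: nom -30.600 → Σnom=38.600; wc +0.325/-0.325 → slack +1.054/-1.075; half-tol=0.325, Σhalf²=0.365061
  +E: nom +7.560 → Σnom=46.160; wc +0.355/-0.272 → slack +1.409/-1.347; half-tol=0.314, Σhalf²=0.463344
  +F: nom +32.400 → Σnom=78.560; wc +0.050/-0.320 → slack +1.459/-1.667; half-tol=0.185, Σhalf²=0.497569
  -G: nom -26.900 → Σnom=51.660; wc +0.260/-0.460 → slack +1.719/-2.127; half-tol=0.360, Σhalf²=0.627169
Nominal = 51.660. Worst-case = [51.660 - 2.127, 51.660 + 1.719] = [49.533, 53.379]. RSS = √0.627169 = 0.792.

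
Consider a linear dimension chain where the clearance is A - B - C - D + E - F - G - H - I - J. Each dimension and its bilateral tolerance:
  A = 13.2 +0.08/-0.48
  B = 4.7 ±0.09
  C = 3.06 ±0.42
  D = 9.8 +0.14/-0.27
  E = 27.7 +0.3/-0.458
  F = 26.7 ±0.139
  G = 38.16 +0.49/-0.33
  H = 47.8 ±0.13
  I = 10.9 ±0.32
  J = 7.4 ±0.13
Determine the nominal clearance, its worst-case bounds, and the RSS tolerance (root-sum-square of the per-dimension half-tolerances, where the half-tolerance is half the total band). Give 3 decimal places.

Stack each dimension's contribution:
  +A: nom +13.200 → Σnom=13.200; wc +0.080/-0.480 → slack +0.080/-0.480; half-tol=0.280, Σhalf²=0.078400
  -B: nom -4.700 → Σnom=8.500; wc +0.090/-0.090 → slack +0.170/-0.570; half-tol=0.090, Σhalf²=0.086500
  -C: nom -3.060 → Σnom=5.440; wc +0.420/-0.420 → slack +0.590/-0.990; half-tol=0.420, Σhalf²=0.262900
  -D: nom -9.800 → Σnom=-4.360; wc +0.270/-0.140 → slack +0.860/-1.130; half-tol=0.205, Σhalf²=0.304925
  +E: nom +27.700 → Σnom=23.340; wc +0.300/-0.458 → slack +1.160/-1.588; half-tol=0.379, Σhalf²=0.448566
  -F: nom -26.700 → Σnom=-3.360; wc +0.139/-0.139 → slack +1.299/-1.727; half-tol=0.139, Σhalf²=0.467887
  -G: nom -38.160 → Σnom=-41.520; wc +0.330/-0.490 → slack +1.629/-2.217; half-tol=0.410, Σhalf²=0.635987
  -H: nom -47.800 → Σnom=-89.320; wc +0.130/-0.130 → slack +1.759/-2.347; half-tol=0.130, Σhalf²=0.652887
  -I: nom -10.900 → Σnom=-100.220; wc +0.320/-0.320 → slack +2.079/-2.667; half-tol=0.320, Σhalf²=0.755287
  -J: nom -7.400 → Σnom=-107.620; wc +0.130/-0.130 → slack +2.209/-2.797; half-tol=0.130, Σhalf²=0.772187
Nominal = -107.620. Worst-case = [-107.620 - 2.797, -107.620 + 2.209] = [-110.417, -105.411]. RSS = √0.772187 = 0.879.

nominal=-107.620 wc=[-110.417,-105.411] rss=0.879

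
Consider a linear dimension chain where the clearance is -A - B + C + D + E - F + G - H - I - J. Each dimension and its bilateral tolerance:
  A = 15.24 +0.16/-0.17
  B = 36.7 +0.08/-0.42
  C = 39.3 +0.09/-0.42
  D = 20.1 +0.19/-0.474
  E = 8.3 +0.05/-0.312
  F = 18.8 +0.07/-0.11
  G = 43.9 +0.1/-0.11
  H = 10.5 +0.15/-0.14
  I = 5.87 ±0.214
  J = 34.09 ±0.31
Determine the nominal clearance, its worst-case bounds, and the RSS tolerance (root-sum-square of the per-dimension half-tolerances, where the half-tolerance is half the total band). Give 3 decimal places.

Stack each dimension's contribution:
  -A: nom -15.240 → Σnom=-15.240; wc +0.170/-0.160 → slack +0.170/-0.160; half-tol=0.165, Σhalf²=0.027225
  -B: nom -36.700 → Σnom=-51.940; wc +0.420/-0.080 → slack +0.590/-0.240; half-tol=0.250, Σhalf²=0.089725
  +C: nom +39.300 → Σnom=-12.640; wc +0.090/-0.420 → slack +0.680/-0.660; half-tol=0.255, Σhalf²=0.154750
  +D: nom +20.100 → Σnom=7.460; wc +0.190/-0.474 → slack +0.870/-1.134; half-tol=0.332, Σhalf²=0.264974
  +E: nom +8.300 → Σnom=15.760; wc +0.050/-0.312 → slack +0.920/-1.446; half-tol=0.181, Σhalf²=0.297735
  -F: nom -18.800 → Σnom=-3.040; wc +0.110/-0.070 → slack +1.030/-1.516; half-tol=0.090, Σhalf²=0.305835
  +G: nom +43.900 → Σnom=40.860; wc +0.100/-0.110 → slack +1.130/-1.626; half-tol=0.105, Σhalf²=0.316860
  -H: nom -10.500 → Σnom=30.360; wc +0.140/-0.150 → slack +1.270/-1.776; half-tol=0.145, Σhalf²=0.337885
  -I: nom -5.870 → Σnom=24.490; wc +0.214/-0.214 → slack +1.484/-1.990; half-tol=0.214, Σhalf²=0.383681
  -J: nom -34.090 → Σnom=-9.600; wc +0.310/-0.310 → slack +1.794/-2.300; half-tol=0.310, Σhalf²=0.479781
Nominal = -9.600. Worst-case = [-9.600 - 2.300, -9.600 + 1.794] = [-11.900, -7.806]. RSS = √0.479781 = 0.693.

nominal=-9.600 wc=[-11.900,-7.806] rss=0.693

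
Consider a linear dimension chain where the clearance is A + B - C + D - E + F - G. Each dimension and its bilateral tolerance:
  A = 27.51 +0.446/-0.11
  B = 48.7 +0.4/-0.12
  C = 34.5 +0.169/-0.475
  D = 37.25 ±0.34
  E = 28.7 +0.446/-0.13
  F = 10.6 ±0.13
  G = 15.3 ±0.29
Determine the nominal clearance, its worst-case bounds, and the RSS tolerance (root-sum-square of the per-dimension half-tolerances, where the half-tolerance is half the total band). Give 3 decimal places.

Stack each dimension's contribution:
  +A: nom +27.510 → Σnom=27.510; wc +0.446/-0.110 → slack +0.446/-0.110; half-tol=0.278, Σhalf²=0.077284
  +B: nom +48.700 → Σnom=76.210; wc +0.400/-0.120 → slack +0.846/-0.230; half-tol=0.260, Σhalf²=0.144884
  -C: nom -34.500 → Σnom=41.710; wc +0.475/-0.169 → slack +1.321/-0.399; half-tol=0.322, Σhalf²=0.248568
  +D: nom +37.250 → Σnom=78.960; wc +0.340/-0.340 → slack +1.661/-0.739; half-tol=0.340, Σhalf²=0.364168
  -E: nom -28.700 → Σnom=50.260; wc +0.130/-0.446 → slack +1.791/-1.185; half-tol=0.288, Σhalf²=0.447112
  +F: nom +10.600 → Σnom=60.860; wc +0.130/-0.130 → slack +1.921/-1.315; half-tol=0.130, Σhalf²=0.464012
  -G: nom -15.300 → Σnom=45.560; wc +0.290/-0.290 → slack +2.211/-1.605; half-tol=0.290, Σhalf²=0.548112
Nominal = 45.560. Worst-case = [45.560 - 1.605, 45.560 + 2.211] = [43.955, 47.771]. RSS = √0.548112 = 0.740.

nominal=45.560 wc=[43.955,47.771] rss=0.740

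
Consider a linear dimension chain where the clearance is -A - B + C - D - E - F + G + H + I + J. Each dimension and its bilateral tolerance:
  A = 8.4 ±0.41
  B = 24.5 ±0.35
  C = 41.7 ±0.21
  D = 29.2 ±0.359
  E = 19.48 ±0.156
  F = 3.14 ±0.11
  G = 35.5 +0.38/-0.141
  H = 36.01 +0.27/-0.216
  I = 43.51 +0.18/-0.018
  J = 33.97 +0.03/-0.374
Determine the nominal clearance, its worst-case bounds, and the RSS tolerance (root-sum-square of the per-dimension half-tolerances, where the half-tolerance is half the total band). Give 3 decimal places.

Stack each dimension's contribution:
  -A: nom -8.400 → Σnom=-8.400; wc +0.410/-0.410 → slack +0.410/-0.410; half-tol=0.410, Σhalf²=0.168100
  -B: nom -24.500 → Σnom=-32.900; wc +0.350/-0.350 → slack +0.760/-0.760; half-tol=0.350, Σhalf²=0.290600
  +C: nom +41.700 → Σnom=8.800; wc +0.210/-0.210 → slack +0.970/-0.970; half-tol=0.210, Σhalf²=0.334700
  -D: nom -29.200 → Σnom=-20.400; wc +0.359/-0.359 → slack +1.329/-1.329; half-tol=0.359, Σhalf²=0.463581
  -E: nom -19.480 → Σnom=-39.880; wc +0.156/-0.156 → slack +1.485/-1.485; half-tol=0.156, Σhalf²=0.487917
  -F: nom -3.140 → Σnom=-43.020; wc +0.110/-0.110 → slack +1.595/-1.595; half-tol=0.110, Σhalf²=0.500017
  +G: nom +35.500 → Σnom=-7.520; wc +0.380/-0.141 → slack +1.975/-1.736; half-tol=0.261, Σhalf²=0.567877
  +H: nom +36.010 → Σnom=28.490; wc +0.270/-0.216 → slack +2.245/-1.952; half-tol=0.243, Σhalf²=0.626926
  +I: nom +43.510 → Σnom=72.000; wc +0.180/-0.018 → slack +2.425/-1.970; half-tol=0.099, Σhalf²=0.636727
  +J: nom +33.970 → Σnom=105.970; wc +0.030/-0.374 → slack +2.455/-2.344; half-tol=0.202, Σhalf²=0.677531
Nominal = 105.970. Worst-case = [105.970 - 2.344, 105.970 + 2.455] = [103.626, 108.425]. RSS = √0.677531 = 0.823.

nominal=105.970 wc=[103.626,108.425] rss=0.823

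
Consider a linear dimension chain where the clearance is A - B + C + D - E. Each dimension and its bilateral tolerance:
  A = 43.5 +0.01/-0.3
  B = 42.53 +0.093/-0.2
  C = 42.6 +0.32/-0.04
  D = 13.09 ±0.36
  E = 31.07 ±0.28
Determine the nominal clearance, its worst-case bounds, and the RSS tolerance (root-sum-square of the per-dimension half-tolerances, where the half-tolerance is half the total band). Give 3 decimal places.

Stack each dimension's contribution:
  +A: nom +43.500 → Σnom=43.500; wc +0.010/-0.300 → slack +0.010/-0.300; half-tol=0.155, Σhalf²=0.024025
  -B: nom -42.530 → Σnom=0.970; wc +0.200/-0.093 → slack +0.210/-0.393; half-tol=0.147, Σhalf²=0.045487
  +C: nom +42.600 → Σnom=43.570; wc +0.320/-0.040 → slack +0.530/-0.433; half-tol=0.180, Σhalf²=0.077887
  +D: nom +13.090 → Σnom=56.660; wc +0.360/-0.360 → slack +0.890/-0.793; half-tol=0.360, Σhalf²=0.207487
  -E: nom -31.070 → Σnom=25.590; wc +0.280/-0.280 → slack +1.170/-1.073; half-tol=0.280, Σhalf²=0.285887
Nominal = 25.590. Worst-case = [25.590 - 1.073, 25.590 + 1.170] = [24.517, 26.760]. RSS = √0.285887 = 0.535.

nominal=25.590 wc=[24.517,26.760] rss=0.535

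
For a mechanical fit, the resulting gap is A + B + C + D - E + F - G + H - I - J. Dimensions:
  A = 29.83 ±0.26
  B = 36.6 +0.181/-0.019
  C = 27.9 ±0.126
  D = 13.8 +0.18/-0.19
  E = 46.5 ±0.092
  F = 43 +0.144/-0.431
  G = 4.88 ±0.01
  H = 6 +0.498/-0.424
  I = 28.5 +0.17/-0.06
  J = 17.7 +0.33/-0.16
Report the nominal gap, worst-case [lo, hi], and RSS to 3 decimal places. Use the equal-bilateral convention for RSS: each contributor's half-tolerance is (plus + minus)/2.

Stack each dimension's contribution:
  +A: nom +29.830 → Σnom=29.830; wc +0.260/-0.260 → slack +0.260/-0.260; half-tol=0.260, Σhalf²=0.067600
  +B: nom +36.600 → Σnom=66.430; wc +0.181/-0.019 → slack +0.441/-0.279; half-tol=0.100, Σhalf²=0.077600
  +C: nom +27.900 → Σnom=94.330; wc +0.126/-0.126 → slack +0.567/-0.405; half-tol=0.126, Σhalf²=0.093476
  +D: nom +13.800 → Σnom=108.130; wc +0.180/-0.190 → slack +0.747/-0.595; half-tol=0.185, Σhalf²=0.127701
  -E: nom -46.500 → Σnom=61.630; wc +0.092/-0.092 → slack +0.839/-0.687; half-tol=0.092, Σhalf²=0.136165
  +F: nom +43.000 → Σnom=104.630; wc +0.144/-0.431 → slack +0.983/-1.118; half-tol=0.287, Σhalf²=0.218821
  -G: nom -4.880 → Σnom=99.750; wc +0.010/-0.010 → slack +0.993/-1.128; half-tol=0.010, Σhalf²=0.218921
  +H: nom +6.000 → Σnom=105.750; wc +0.498/-0.424 → slack +1.491/-1.552; half-tol=0.461, Σhalf²=0.431442
  -I: nom -28.500 → Σnom=77.250; wc +0.060/-0.170 → slack +1.551/-1.722; half-tol=0.115, Σhalf²=0.444667
  -J: nom -17.700 → Σnom=59.550; wc +0.160/-0.330 → slack +1.711/-2.052; half-tol=0.245, Σhalf²=0.504692
Nominal = 59.550. Worst-case = [59.550 - 2.052, 59.550 + 1.711] = [57.498, 61.261]. RSS = √0.504692 = 0.710.

nominal=59.550 wc=[57.498,61.261] rss=0.710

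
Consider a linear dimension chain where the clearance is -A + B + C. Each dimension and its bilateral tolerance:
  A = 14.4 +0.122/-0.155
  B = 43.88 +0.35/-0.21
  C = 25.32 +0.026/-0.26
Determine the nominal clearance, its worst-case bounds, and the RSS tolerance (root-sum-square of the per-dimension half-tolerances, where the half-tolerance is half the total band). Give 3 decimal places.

nominal=54.800 wc=[54.208,55.331] rss=0.344

Stack each dimension's contribution:
  -A: nom -14.400 → Σnom=-14.400; wc +0.155/-0.122 → slack +0.155/-0.122; half-tol=0.139, Σhalf²=0.019182
  +B: nom +43.880 → Σnom=29.480; wc +0.350/-0.210 → slack +0.505/-0.332; half-tol=0.280, Σhalf²=0.097582
  +C: nom +25.320 → Σnom=54.800; wc +0.026/-0.260 → slack +0.531/-0.592; half-tol=0.143, Σhalf²=0.118031
Nominal = 54.800. Worst-case = [54.800 - 0.592, 54.800 + 0.531] = [54.208, 55.331]. RSS = √0.118031 = 0.344.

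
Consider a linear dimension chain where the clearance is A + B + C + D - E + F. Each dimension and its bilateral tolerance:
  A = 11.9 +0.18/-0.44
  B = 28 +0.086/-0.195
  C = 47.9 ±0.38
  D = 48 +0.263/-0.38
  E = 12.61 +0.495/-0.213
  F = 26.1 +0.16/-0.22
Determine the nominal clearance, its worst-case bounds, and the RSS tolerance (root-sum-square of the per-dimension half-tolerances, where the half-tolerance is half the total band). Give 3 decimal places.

Stack each dimension's contribution:
  +A: nom +11.900 → Σnom=11.900; wc +0.180/-0.440 → slack +0.180/-0.440; half-tol=0.310, Σhalf²=0.096100
  +B: nom +28.000 → Σnom=39.900; wc +0.086/-0.195 → slack +0.266/-0.635; half-tol=0.141, Σhalf²=0.115840
  +C: nom +47.900 → Σnom=87.800; wc +0.380/-0.380 → slack +0.646/-1.015; half-tol=0.380, Σhalf²=0.260240
  +D: nom +48.000 → Σnom=135.800; wc +0.263/-0.380 → slack +0.909/-1.395; half-tol=0.322, Σhalf²=0.363602
  -E: nom -12.610 → Σnom=123.190; wc +0.213/-0.495 → slack +1.122/-1.890; half-tol=0.354, Σhalf²=0.488918
  +F: nom +26.100 → Σnom=149.290; wc +0.160/-0.220 → slack +1.282/-2.110; half-tol=0.190, Σhalf²=0.525018
Nominal = 149.290. Worst-case = [149.290 - 2.110, 149.290 + 1.282] = [147.180, 150.572]. RSS = √0.525018 = 0.725.

nominal=149.290 wc=[147.180,150.572] rss=0.725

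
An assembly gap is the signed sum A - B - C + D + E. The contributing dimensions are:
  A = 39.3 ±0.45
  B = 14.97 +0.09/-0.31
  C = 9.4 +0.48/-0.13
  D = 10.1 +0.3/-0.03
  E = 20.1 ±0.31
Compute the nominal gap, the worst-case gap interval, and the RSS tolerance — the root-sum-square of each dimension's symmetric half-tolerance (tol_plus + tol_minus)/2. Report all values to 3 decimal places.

Stack each dimension's contribution:
  +A: nom +39.300 → Σnom=39.300; wc +0.450/-0.450 → slack +0.450/-0.450; half-tol=0.450, Σhalf²=0.202500
  -B: nom -14.970 → Σnom=24.330; wc +0.310/-0.090 → slack +0.760/-0.540; half-tol=0.200, Σhalf²=0.242500
  -C: nom -9.400 → Σnom=14.930; wc +0.130/-0.480 → slack +0.890/-1.020; half-tol=0.305, Σhalf²=0.335525
  +D: nom +10.100 → Σnom=25.030; wc +0.300/-0.030 → slack +1.190/-1.050; half-tol=0.165, Σhalf²=0.362750
  +E: nom +20.100 → Σnom=45.130; wc +0.310/-0.310 → slack +1.500/-1.360; half-tol=0.310, Σhalf²=0.458850
Nominal = 45.130. Worst-case = [45.130 - 1.360, 45.130 + 1.500] = [43.770, 46.630]. RSS = √0.458850 = 0.677.

nominal=45.130 wc=[43.770,46.630] rss=0.677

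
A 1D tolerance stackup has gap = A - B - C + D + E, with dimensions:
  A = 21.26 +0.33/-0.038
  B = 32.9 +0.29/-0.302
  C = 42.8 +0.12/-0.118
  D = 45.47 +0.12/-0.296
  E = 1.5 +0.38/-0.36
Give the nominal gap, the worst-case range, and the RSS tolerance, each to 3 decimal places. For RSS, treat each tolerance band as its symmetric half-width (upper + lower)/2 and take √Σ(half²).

nominal=-7.470 wc=[-8.574,-6.220] rss=0.562

Stack each dimension's contribution:
  +A: nom +21.260 → Σnom=21.260; wc +0.330/-0.038 → slack +0.330/-0.038; half-tol=0.184, Σhalf²=0.033856
  -B: nom -32.900 → Σnom=-11.640; wc +0.302/-0.290 → slack +0.632/-0.328; half-tol=0.296, Σhalf²=0.121472
  -C: nom -42.800 → Σnom=-54.440; wc +0.118/-0.120 → slack +0.750/-0.448; half-tol=0.119, Σhalf²=0.135633
  +D: nom +45.470 → Σnom=-8.970; wc +0.120/-0.296 → slack +0.870/-0.744; half-tol=0.208, Σhalf²=0.178897
  +E: nom +1.500 → Σnom=-7.470; wc +0.380/-0.360 → slack +1.250/-1.104; half-tol=0.370, Σhalf²=0.315797
Nominal = -7.470. Worst-case = [-7.470 - 1.104, -7.470 + 1.250] = [-8.574, -6.220]. RSS = √0.315797 = 0.562.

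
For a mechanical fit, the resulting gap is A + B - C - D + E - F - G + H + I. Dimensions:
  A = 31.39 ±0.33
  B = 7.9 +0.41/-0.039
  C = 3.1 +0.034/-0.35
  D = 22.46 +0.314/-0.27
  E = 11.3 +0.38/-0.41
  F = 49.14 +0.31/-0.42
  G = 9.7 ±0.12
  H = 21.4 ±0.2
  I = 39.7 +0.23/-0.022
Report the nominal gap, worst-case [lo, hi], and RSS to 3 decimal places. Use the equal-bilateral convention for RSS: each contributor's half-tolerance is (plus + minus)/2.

Stack each dimension's contribution:
  +A: nom +31.390 → Σnom=31.390; wc +0.330/-0.330 → slack +0.330/-0.330; half-tol=0.330, Σhalf²=0.108900
  +B: nom +7.900 → Σnom=39.290; wc +0.410/-0.039 → slack +0.740/-0.369; half-tol=0.224, Σhalf²=0.159300
  -C: nom -3.100 → Σnom=36.190; wc +0.350/-0.034 → slack +1.090/-0.403; half-tol=0.192, Σhalf²=0.196164
  -D: nom -22.460 → Σnom=13.730; wc +0.270/-0.314 → slack +1.360/-0.717; half-tol=0.292, Σhalf²=0.281428
  +E: nom +11.300 → Σnom=25.030; wc +0.380/-0.410 → slack +1.740/-1.127; half-tol=0.395, Σhalf²=0.437453
  -F: nom -49.140 → Σnom=-24.110; wc +0.420/-0.310 → slack +2.160/-1.437; half-tol=0.365, Σhalf²=0.570678
  -G: nom -9.700 → Σnom=-33.810; wc +0.120/-0.120 → slack +2.280/-1.557; half-tol=0.120, Σhalf²=0.585078
  +H: nom +21.400 → Σnom=-12.410; wc +0.200/-0.200 → slack +2.480/-1.757; half-tol=0.200, Σhalf²=0.625078
  +I: nom +39.700 → Σnom=27.290; wc +0.230/-0.022 → slack +2.710/-1.779; half-tol=0.126, Σhalf²=0.640954
Nominal = 27.290. Worst-case = [27.290 - 1.779, 27.290 + 2.710] = [25.511, 30.000]. RSS = √0.640954 = 0.801.

nominal=27.290 wc=[25.511,30.000] rss=0.801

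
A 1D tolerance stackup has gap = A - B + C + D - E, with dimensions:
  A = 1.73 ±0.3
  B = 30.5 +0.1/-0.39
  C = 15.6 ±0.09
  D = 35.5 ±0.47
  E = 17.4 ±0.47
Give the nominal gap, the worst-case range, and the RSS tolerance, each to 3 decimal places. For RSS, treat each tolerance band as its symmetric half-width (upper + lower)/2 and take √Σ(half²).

nominal=4.930 wc=[3.500,6.650] rss=0.775

Stack each dimension's contribution:
  +A: nom +1.730 → Σnom=1.730; wc +0.300/-0.300 → slack +0.300/-0.300; half-tol=0.300, Σhalf²=0.090000
  -B: nom -30.500 → Σnom=-28.770; wc +0.390/-0.100 → slack +0.690/-0.400; half-tol=0.245, Σhalf²=0.150025
  +C: nom +15.600 → Σnom=-13.170; wc +0.090/-0.090 → slack +0.780/-0.490; half-tol=0.090, Σhalf²=0.158125
  +D: nom +35.500 → Σnom=22.330; wc +0.470/-0.470 → slack +1.250/-0.960; half-tol=0.470, Σhalf²=0.379025
  -E: nom -17.400 → Σnom=4.930; wc +0.470/-0.470 → slack +1.720/-1.430; half-tol=0.470, Σhalf²=0.599925
Nominal = 4.930. Worst-case = [4.930 - 1.430, 4.930 + 1.720] = [3.500, 6.650]. RSS = √0.599925 = 0.775.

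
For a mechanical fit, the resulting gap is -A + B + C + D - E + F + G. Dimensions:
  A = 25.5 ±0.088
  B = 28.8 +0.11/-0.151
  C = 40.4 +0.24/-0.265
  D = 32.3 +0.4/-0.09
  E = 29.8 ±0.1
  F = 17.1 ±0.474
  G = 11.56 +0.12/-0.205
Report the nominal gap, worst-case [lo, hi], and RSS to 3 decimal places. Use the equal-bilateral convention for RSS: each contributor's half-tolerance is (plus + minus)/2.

Stack each dimension's contribution:
  -A: nom -25.500 → Σnom=-25.500; wc +0.088/-0.088 → slack +0.088/-0.088; half-tol=0.088, Σhalf²=0.007744
  +B: nom +28.800 → Σnom=3.300; wc +0.110/-0.151 → slack +0.198/-0.239; half-tol=0.131, Σhalf²=0.024774
  +C: nom +40.400 → Σnom=43.700; wc +0.240/-0.265 → slack +0.438/-0.504; half-tol=0.253, Σhalf²=0.088530
  +D: nom +32.300 → Σnom=76.000; wc +0.400/-0.090 → slack +0.838/-0.594; half-tol=0.245, Σhalf²=0.148556
  -E: nom -29.800 → Σnom=46.200; wc +0.100/-0.100 → slack +0.938/-0.694; half-tol=0.100, Σhalf²=0.158556
  +F: nom +17.100 → Σnom=63.300; wc +0.474/-0.474 → slack +1.412/-1.168; half-tol=0.474, Σhalf²=0.383232
  +G: nom +11.560 → Σnom=74.860; wc +0.120/-0.205 → slack +1.532/-1.373; half-tol=0.162, Σhalf²=0.409638
Nominal = 74.860. Worst-case = [74.860 - 1.373, 74.860 + 1.532] = [73.487, 76.392]. RSS = √0.409638 = 0.640.

nominal=74.860 wc=[73.487,76.392] rss=0.640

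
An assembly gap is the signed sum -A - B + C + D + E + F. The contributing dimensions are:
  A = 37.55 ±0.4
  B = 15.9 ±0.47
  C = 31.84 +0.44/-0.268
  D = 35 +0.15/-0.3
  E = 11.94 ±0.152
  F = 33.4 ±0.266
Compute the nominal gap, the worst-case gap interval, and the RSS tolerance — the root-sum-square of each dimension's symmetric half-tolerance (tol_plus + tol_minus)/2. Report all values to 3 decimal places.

Stack each dimension's contribution:
  -A: nom -37.550 → Σnom=-37.550; wc +0.400/-0.400 → slack +0.400/-0.400; half-tol=0.400, Σhalf²=0.160000
  -B: nom -15.900 → Σnom=-53.450; wc +0.470/-0.470 → slack +0.870/-0.870; half-tol=0.470, Σhalf²=0.380900
  +C: nom +31.840 → Σnom=-21.610; wc +0.440/-0.268 → slack +1.310/-1.138; half-tol=0.354, Σhalf²=0.506216
  +D: nom +35.000 → Σnom=13.390; wc +0.150/-0.300 → slack +1.460/-1.438; half-tol=0.225, Σhalf²=0.556841
  +E: nom +11.940 → Σnom=25.330; wc +0.152/-0.152 → slack +1.612/-1.590; half-tol=0.152, Σhalf²=0.579945
  +F: nom +33.400 → Σnom=58.730; wc +0.266/-0.266 → slack +1.878/-1.856; half-tol=0.266, Σhalf²=0.650701
Nominal = 58.730. Worst-case = [58.730 - 1.856, 58.730 + 1.878] = [56.874, 60.608]. RSS = √0.650701 = 0.807.

nominal=58.730 wc=[56.874,60.608] rss=0.807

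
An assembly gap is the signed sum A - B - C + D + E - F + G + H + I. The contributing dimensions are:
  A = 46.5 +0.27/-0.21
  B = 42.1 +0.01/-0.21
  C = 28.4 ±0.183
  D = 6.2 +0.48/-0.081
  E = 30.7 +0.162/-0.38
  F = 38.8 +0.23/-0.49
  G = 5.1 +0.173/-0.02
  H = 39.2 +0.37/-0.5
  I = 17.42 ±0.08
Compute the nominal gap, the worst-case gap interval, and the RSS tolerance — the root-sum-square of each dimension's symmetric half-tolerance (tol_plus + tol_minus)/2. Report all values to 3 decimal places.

nominal=35.820 wc=[34.126,38.238] rss=0.768

Stack each dimension's contribution:
  +A: nom +46.500 → Σnom=46.500; wc +0.270/-0.210 → slack +0.270/-0.210; half-tol=0.240, Σhalf²=0.057600
  -B: nom -42.100 → Σnom=4.400; wc +0.210/-0.010 → slack +0.480/-0.220; half-tol=0.110, Σhalf²=0.069700
  -C: nom -28.400 → Σnom=-24.000; wc +0.183/-0.183 → slack +0.663/-0.403; half-tol=0.183, Σhalf²=0.103189
  +D: nom +6.200 → Σnom=-17.800; wc +0.480/-0.081 → slack +1.143/-0.484; half-tol=0.280, Σhalf²=0.181869
  +E: nom +30.700 → Σnom=12.900; wc +0.162/-0.380 → slack +1.305/-0.864; half-tol=0.271, Σhalf²=0.255310
  -F: nom -38.800 → Σnom=-25.900; wc +0.490/-0.230 → slack +1.795/-1.094; half-tol=0.360, Σhalf²=0.384910
  +G: nom +5.100 → Σnom=-20.800; wc +0.173/-0.020 → slack +1.968/-1.114; half-tol=0.096, Σhalf²=0.394222
  +H: nom +39.200 → Σnom=18.400; wc +0.370/-0.500 → slack +2.338/-1.614; half-tol=0.435, Σhalf²=0.583448
  +I: nom +17.420 → Σnom=35.820; wc +0.080/-0.080 → slack +2.418/-1.694; half-tol=0.080, Σhalf²=0.589847
Nominal = 35.820. Worst-case = [35.820 - 1.694, 35.820 + 2.418] = [34.126, 38.238]. RSS = √0.589847 = 0.768.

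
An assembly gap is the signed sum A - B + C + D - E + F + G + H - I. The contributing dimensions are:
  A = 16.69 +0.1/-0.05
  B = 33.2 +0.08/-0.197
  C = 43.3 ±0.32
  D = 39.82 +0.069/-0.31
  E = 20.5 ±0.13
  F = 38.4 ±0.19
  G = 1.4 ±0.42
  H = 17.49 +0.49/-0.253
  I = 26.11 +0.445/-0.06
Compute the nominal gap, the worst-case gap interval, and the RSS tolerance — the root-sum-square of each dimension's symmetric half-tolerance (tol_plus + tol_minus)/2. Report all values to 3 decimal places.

nominal=77.290 wc=[75.092,79.266] rss=0.771

Stack each dimension's contribution:
  +A: nom +16.690 → Σnom=16.690; wc +0.100/-0.050 → slack +0.100/-0.050; half-tol=0.075, Σhalf²=0.005625
  -B: nom -33.200 → Σnom=-16.510; wc +0.197/-0.080 → slack +0.297/-0.130; half-tol=0.139, Σhalf²=0.024807
  +C: nom +43.300 → Σnom=26.790; wc +0.320/-0.320 → slack +0.617/-0.450; half-tol=0.320, Σhalf²=0.127207
  +D: nom +39.820 → Σnom=66.610; wc +0.069/-0.310 → slack +0.686/-0.760; half-tol=0.190, Σhalf²=0.163118
  -E: nom -20.500 → Σnom=46.110; wc +0.130/-0.130 → slack +0.816/-0.890; half-tol=0.130, Σhalf²=0.180018
  +F: nom +38.400 → Σnom=84.510; wc +0.190/-0.190 → slack +1.006/-1.080; half-tol=0.190, Σhalf²=0.216118
  +G: nom +1.400 → Σnom=85.910; wc +0.420/-0.420 → slack +1.426/-1.500; half-tol=0.420, Σhalf²=0.392517
  +H: nom +17.490 → Σnom=103.400; wc +0.490/-0.253 → slack +1.916/-1.753; half-tol=0.371, Σhalf²=0.530530
  -I: nom -26.110 → Σnom=77.290; wc +0.060/-0.445 → slack +1.976/-2.198; half-tol=0.253, Σhalf²=0.594286
Nominal = 77.290. Worst-case = [77.290 - 2.198, 77.290 + 1.976] = [75.092, 79.266]. RSS = √0.594286 = 0.771.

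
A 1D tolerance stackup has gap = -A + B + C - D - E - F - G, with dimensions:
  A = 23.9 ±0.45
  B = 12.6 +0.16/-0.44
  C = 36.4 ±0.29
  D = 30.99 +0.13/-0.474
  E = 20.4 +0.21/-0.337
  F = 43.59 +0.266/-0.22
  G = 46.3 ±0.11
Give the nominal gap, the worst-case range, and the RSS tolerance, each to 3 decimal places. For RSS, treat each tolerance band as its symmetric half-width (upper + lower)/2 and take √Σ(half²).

Stack each dimension's contribution:
  -A: nom -23.900 → Σnom=-23.900; wc +0.450/-0.450 → slack +0.450/-0.450; half-tol=0.450, Σhalf²=0.202500
  +B: nom +12.600 → Σnom=-11.300; wc +0.160/-0.440 → slack +0.610/-0.890; half-tol=0.300, Σhalf²=0.292500
  +C: nom +36.400 → Σnom=25.100; wc +0.290/-0.290 → slack +0.900/-1.180; half-tol=0.290, Σhalf²=0.376600
  -D: nom -30.990 → Σnom=-5.890; wc +0.474/-0.130 → slack +1.374/-1.310; half-tol=0.302, Σhalf²=0.467804
  -E: nom -20.400 → Σnom=-26.290; wc +0.337/-0.210 → slack +1.711/-1.520; half-tol=0.274, Σhalf²=0.542606
  -F: nom -43.590 → Σnom=-69.880; wc +0.220/-0.266 → slack +1.931/-1.786; half-tol=0.243, Σhalf²=0.601655
  -G: nom -46.300 → Σnom=-116.180; wc +0.110/-0.110 → slack +2.041/-1.896; half-tol=0.110, Σhalf²=0.613755
Nominal = -116.180. Worst-case = [-116.180 - 1.896, -116.180 + 2.041] = [-118.076, -114.139]. RSS = √0.613755 = 0.783.

nominal=-116.180 wc=[-118.076,-114.139] rss=0.783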